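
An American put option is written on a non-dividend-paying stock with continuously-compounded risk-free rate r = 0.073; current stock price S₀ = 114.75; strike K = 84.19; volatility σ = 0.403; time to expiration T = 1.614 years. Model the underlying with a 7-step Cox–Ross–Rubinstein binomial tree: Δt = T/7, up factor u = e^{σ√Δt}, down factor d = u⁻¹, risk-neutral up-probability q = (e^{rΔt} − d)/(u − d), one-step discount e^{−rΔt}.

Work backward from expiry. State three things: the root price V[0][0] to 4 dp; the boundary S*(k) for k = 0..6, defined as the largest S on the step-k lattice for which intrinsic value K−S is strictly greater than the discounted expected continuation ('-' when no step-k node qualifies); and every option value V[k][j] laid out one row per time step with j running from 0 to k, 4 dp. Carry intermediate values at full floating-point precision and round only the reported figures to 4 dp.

Δt=0.23057, u=1.21350, d=0.82406, q=0.49536, disc=e^(-rΔt)=0.98331
k=7 terminal: V=max(K-S,0) → 54.5782 40.5839 19.9761 0.0000 0.0000 0.0000 0.0000 0.0000
k=6: j=0 S=35.9340 intr=48.2560 cont=46.8508 V=48.2560[EX]; j=1 S=52.9161 intr=31.2739 cont=29.8687 V=31.2739[EX]; j=2 S=77.9238 intr=6.2662 cont=9.9125 V=9.9125[hold]; j=3 S=114.7500 intr=0.0000 cont=0.0000 V=0.0000[hold]; j=4 S=168.9799 intr=0.0000 cont=0.0000 V=0.0000[hold]; j=5 S=248.8384 intr=0.0000 cont=0.0000 V=0.0000[hold]; j=6 S=366.4373 intr=0.0000 cont=0.0000 V=0.0000[hold]  S*(6)=52.9161
k=5: j=0 S=43.6061 intr=40.5839 cont=39.1787 V=40.5839[EX]; j=1 S=64.2139 intr=19.9761 cont=20.3470 V=20.3470[hold]; j=2 S=94.5609 intr=0.0000 cont=4.9188 V=4.9188[hold]; j=3 S=139.2496 intr=0.0000 cont=0.0000 V=0.0000[hold]; j=4 S=205.0578 intr=0.0000 cont=0.0000 V=0.0000[hold]; j=5 S=301.9664 intr=0.0000 cont=0.0000 V=0.0000[hold]  S*(5)=43.6061
k=4: j=0 S=52.9161 intr=31.2739 cont=30.0493 V=31.2739[EX]; j=1 S=77.9238 intr=6.2662 cont=12.4924 V=12.4924[hold]; j=2 S=114.7500 intr=0.0000 cont=2.4408 V=2.4408[hold]; j=3 S=168.9799 intr=0.0000 cont=0.0000 V=0.0000[hold]; j=4 S=248.8384 intr=0.0000 cont=0.0000 V=0.0000[hold]  S*(4)=52.9161
k=3: j=0 S=64.2139 intr=19.9761 cont=21.6036 V=21.6036[hold]; j=1 S=94.5609 intr=0.0000 cont=7.3879 V=7.3879[hold]; j=2 S=139.2496 intr=0.0000 cont=1.2112 V=1.2112[hold]; j=3 S=205.0578 intr=0.0000 cont=0.0000 V=0.0000[hold]  S*(3)=-
k=2: j=0 S=77.9238 intr=6.2662 cont=14.3187 V=14.3187[hold]; j=1 S=114.7500 intr=0.0000 cont=4.2560 V=4.2560[hold]; j=2 S=168.9799 intr=0.0000 cont=0.6010 V=0.6010[hold]  S*(2)=-
k=1: j=0 S=94.5609 intr=0.0000 cont=9.1782 V=9.1782[hold]; j=1 S=139.2496 intr=0.0000 cont=2.4046 V=2.4046[hold]  S*(1)=-
k=0: j=0 S=114.7500 intr=0.0000 cont=5.7257 V=5.7257[hold]  S*(0)=-

price = 5.7257
boundary = - - - - 52.9161 43.6061 52.9161
tree:
5.7257
9.1782 2.4046
14.3187 4.2560 0.6010
21.6036 7.3879 1.2112 0.0000
31.2739 12.4924 2.4408 0.0000 0.0000
40.5839 20.3470 4.9188 0.0000 0.0000 0.0000
48.2560 31.2739 9.9125 0.0000 0.0000 0.0000 0.0000
54.5782 40.5839 19.9761 0.0000 0.0000 0.0000 0.0000 0.0000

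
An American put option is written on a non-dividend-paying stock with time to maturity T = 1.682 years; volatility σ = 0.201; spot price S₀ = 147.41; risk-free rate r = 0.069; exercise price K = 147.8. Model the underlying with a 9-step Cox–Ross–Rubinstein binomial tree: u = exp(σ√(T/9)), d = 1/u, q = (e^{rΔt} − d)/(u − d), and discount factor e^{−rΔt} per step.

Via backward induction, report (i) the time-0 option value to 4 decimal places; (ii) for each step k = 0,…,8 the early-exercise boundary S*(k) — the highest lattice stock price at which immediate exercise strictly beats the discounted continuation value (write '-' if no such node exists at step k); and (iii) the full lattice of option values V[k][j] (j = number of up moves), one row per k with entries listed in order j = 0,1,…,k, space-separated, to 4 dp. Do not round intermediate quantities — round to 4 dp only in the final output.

Δt=0.18689, u=1.09078, d=0.91677, q=0.55288, disc=e^(-rΔt)=0.98719
k=9 terminal: V=max(K-S,0) → 80.3642 67.5648 52.3359 34.2166 12.6583 0.0000 0.0000 0.0000 0.0000 0.0000
k=8: j=0 S=73.5576 intr=74.2424 cont=72.3487 V=74.2424[EX]; j=1 S=87.5190 intr=60.2810 cont=58.3873 V=60.2810[EX]; j=2 S=104.1303 intr=43.6697 cont=41.7760 V=43.6697[EX]; j=3 S=123.8945 intr=23.9055 cont=22.0118 V=23.9055[EX]; j=4 S=147.4100 intr=0.3900 cont=5.5873 V=5.5873[hold]; j=5 S=175.3888 intr=0.0000 cont=0.0000 V=0.0000[hold]; j=6 S=208.6780 intr=0.0000 cont=0.0000 V=0.0000[hold]; j=7 S=248.2855 intr=0.0000 cont=0.0000 V=0.0000[hold]; j=8 S=295.4107 intr=0.0000 cont=0.0000 V=0.0000[hold]  S*(8)=123.8945
k=7: j=0 S=80.2352 intr=67.5648 cont=65.6711 V=67.5648[EX]; j=1 S=95.4641 intr=52.3359 cont=50.4422 V=52.3359[EX]; j=2 S=113.5834 intr=34.2166 cont=32.3229 V=34.2166[EX]; j=3 S=135.1417 intr=12.6583 cont=13.6012 V=13.6012[hold]; j=4 S=160.7920 intr=0.0000 cont=2.4662 V=2.4662[hold]; j=5 S=191.3107 intr=0.0000 cont=0.0000 V=0.0000[hold]; j=6 S=227.6219 intr=0.0000 cont=0.0000 V=0.0000[hold]; j=7 S=270.8250 intr=0.0000 cont=0.0000 V=0.0000[hold]  S*(7)=113.5834
k=6: j=0 S=87.5190 intr=60.2810 cont=58.3873 V=60.2810[EX]; j=1 S=104.1303 intr=43.6697 cont=41.7760 V=43.6697[EX]; j=2 S=123.8945 intr=23.9055 cont=22.5264 V=23.9055[EX]; j=3 S=147.4100 intr=0.3900 cont=7.3495 V=7.3495[hold]; j=4 S=175.3888 intr=0.0000 cont=1.0886 V=1.0886[hold]; j=5 S=208.6780 intr=0.0000 cont=0.0000 V=0.0000[hold]; j=6 S=248.2855 intr=0.0000 cont=0.0000 V=0.0000[hold]  S*(6)=123.8945
k=5: j=0 S=95.4641 intr=52.3359 cont=50.4422 V=52.3359[EX]; j=1 S=113.5834 intr=34.2166 cont=32.3229 V=34.2166[EX]; j=2 S=135.1417 intr=12.6583 cont=14.5630 V=14.5630[hold]; j=3 S=160.7920 intr=0.0000 cont=3.8381 V=3.8381[hold]; j=4 S=191.3107 intr=0.0000 cont=0.4805 V=0.4805[hold]; j=5 S=227.6219 intr=0.0000 cont=0.0000 V=0.0000[hold]  S*(5)=113.5834
k=4: j=0 S=104.1303 intr=43.6697 cont=41.7760 V=43.6697[EX]; j=1 S=123.8945 intr=23.9055 cont=23.0514 V=23.9055[EX]; j=2 S=147.4100 intr=0.3900 cont=8.5228 V=8.5228[hold]; j=3 S=175.3888 intr=0.0000 cont=1.9564 V=1.9564[hold]; j=4 S=208.6780 intr=0.0000 cont=0.2121 V=0.2121[hold]  S*(4)=123.8945
k=3: j=0 S=113.5834 intr=34.2166 cont=32.3229 V=34.2166[EX]; j=1 S=135.1417 intr=12.6583 cont=15.2034 V=15.2034[hold]; j=2 S=160.7920 intr=0.0000 cont=4.8297 V=4.8297[hold]; j=3 S=191.3107 intr=0.0000 cont=0.9793 V=0.9793[hold]  S*(3)=113.5834
k=2: j=0 S=123.8945 intr=23.9055 cont=23.4009 V=23.9055[EX]; j=1 S=147.4100 intr=0.3900 cont=9.3467 V=9.3467[hold]; j=2 S=175.3888 intr=0.0000 cont=2.6663 V=2.6663[hold]  S*(2)=123.8945
k=1: j=0 S=135.1417 intr=12.6583 cont=15.6531 V=15.6531[hold]; j=1 S=160.7920 intr=0.0000 cont=5.5808 V=5.5808[hold]  S*(1)=-
k=0: j=0 S=147.4100 intr=0.3900 cont=9.9551 V=9.9551[hold]  S*(0)=-

price = 9.9551
boundary = - - 123.8945 113.5834 123.8945 113.5834 123.8945 113.5834 123.8945
tree:
9.9551
15.6531 5.5808
23.9055 9.3467 2.6663
34.2166 15.2034 4.8297 0.9793
43.6697 23.9055 8.5228 1.9564 0.2121
52.3359 34.2166 14.5630 3.8381 0.4805 0.0000
60.2810 43.6697 23.9055 7.3495 1.0886 0.0000 0.0000
67.5648 52.3359 34.2166 13.6012 2.4662 0.0000 0.0000 0.0000
74.2424 60.2810 43.6697 23.9055 5.5873 0.0000 0.0000 0.0000 0.0000
80.3642 67.5648 52.3359 34.2166 12.6583 0.0000 0.0000 0.0000 0.0000 0.0000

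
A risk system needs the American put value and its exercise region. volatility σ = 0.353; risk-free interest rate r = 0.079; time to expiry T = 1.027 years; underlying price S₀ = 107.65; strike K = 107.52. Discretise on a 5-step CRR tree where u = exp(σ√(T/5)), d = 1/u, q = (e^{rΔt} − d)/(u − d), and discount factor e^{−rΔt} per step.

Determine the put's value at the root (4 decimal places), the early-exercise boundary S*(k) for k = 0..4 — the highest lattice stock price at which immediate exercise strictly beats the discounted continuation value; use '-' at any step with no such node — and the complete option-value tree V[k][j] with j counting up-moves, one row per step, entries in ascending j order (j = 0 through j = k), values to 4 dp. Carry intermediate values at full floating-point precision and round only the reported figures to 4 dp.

params: Δt=0.20540 u=1.17349 d=0.85216 q=0.51100 e^(-rΔt)=0.98390
t_5 payoffs: 59.1457 40.9047 15.7852 0.0000 0.0000 0.0000
t_4: node(4,0) S=56.7668 payoff=50.7532 vs cont=49.0226 → 50.7532 [stop]  node(4,1) S=78.1725 payoff=29.3475 vs cont=27.6169 → 29.3475 [stop]  node(4,2) S=107.6500 payoff=0.0000 vs cont=7.5947 → 7.5947 [wait]  node(4,3) S=148.2429 payoff=0.0000 vs cont=0.0000 → 0.0000 [wait]  node(4,4) S=204.1426 payoff=0.0000 vs cont=0.0000 → 0.0000 [wait]  ⇒ S*(4)=78.1725
t_3: node(3,0) S=66.6153 payoff=40.9047 vs cont=39.1740 → 40.9047 [stop]  node(3,1) S=91.7348 payoff=15.7852 vs cont=17.9384 → 17.9384 [wait]  node(3,2) S=126.3263 payoff=0.0000 vs cont=3.6541 → 3.6541 [wait]  node(3,3) S=173.9617 payoff=0.0000 vs cont=0.0000 → 0.0000 [wait]  ⇒ S*(3)=66.6153
t_2: node(2,0) S=78.1725 payoff=29.3475 vs cont=28.6994 → 29.3475 [stop]  node(2,1) S=107.6500 payoff=0.0000 vs cont=10.4679 → 10.4679 [wait]  node(2,2) S=148.2429 payoff=0.0000 vs cont=1.7581 → 1.7581 [wait]  ⇒ S*(2)=78.1725
t_1: node(1,0) S=91.7348 payoff=15.7852 vs cont=19.3829 → 19.3829 [wait]  node(1,1) S=126.3263 payoff=0.0000 vs cont=5.9203 → 5.9203 [wait]  ⇒ S*(1)=-
t_0: node(0,0) S=107.6500 payoff=0.0000 vs cont=12.3023 → 12.3023 [wait]  ⇒ S*(0)=-

price = 12.3023
boundary = - - 78.1725 66.6153 78.1725
tree:
12.3023
19.3829 5.9203
29.3475 10.4679 1.7581
40.9047 17.9384 3.6541 0.0000
50.7532 29.3475 7.5947 0.0000 0.0000
59.1457 40.9047 15.7852 0.0000 0.0000 0.0000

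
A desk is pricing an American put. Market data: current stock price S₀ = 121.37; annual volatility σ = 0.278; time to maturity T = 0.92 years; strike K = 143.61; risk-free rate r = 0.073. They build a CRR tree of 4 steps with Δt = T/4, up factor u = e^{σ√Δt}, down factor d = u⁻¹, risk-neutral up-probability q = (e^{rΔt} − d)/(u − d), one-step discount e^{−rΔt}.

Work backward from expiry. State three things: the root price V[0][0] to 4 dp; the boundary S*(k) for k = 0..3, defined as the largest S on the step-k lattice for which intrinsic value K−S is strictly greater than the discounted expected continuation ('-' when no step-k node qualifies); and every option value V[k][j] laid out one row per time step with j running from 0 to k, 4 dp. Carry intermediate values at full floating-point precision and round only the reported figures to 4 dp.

params: Δt=0.23000 u=1.14262 d=0.87518 q=0.53003 e^(-rΔt)=0.98335
t_4 payoffs: 72.4061 50.6476 22.2400 0.0000 0.0000
t_3: node(3,0) S=81.3590 payoff=62.2510 vs cont=59.8599 → 62.2510 [stop]  node(3,1) S=106.2208 payoff=37.3892 vs cont=34.9982 → 37.3892 [stop]  node(3,2) S=138.6798 payoff=4.9302 vs cont=10.2781 → 10.2781 [wait]  node(3,3) S=181.0578 payoff=0.0000 vs cont=0.0000 → 0.0000 [wait]  ⇒ S*(3)=106.2208
t_2: node(2,0) S=92.9624 payoff=50.6476 vs cont=48.2565 → 50.6476 [stop]  node(2,1) S=121.3700 payoff=22.2400 vs cont=22.6363 → 22.6363 [wait]  node(2,2) S=158.4584 payoff=0.0000 vs cont=4.7500 → 4.7500 [wait]  ⇒ S*(2)=92.9624
t_1: node(1,0) S=106.2208 payoff=37.3892 vs cont=35.2047 → 37.3892 [stop]  node(1,1) S=138.6798 payoff=4.9302 vs cont=12.9370 → 12.9370 [wait]  ⇒ S*(1)=106.2208
t_0: node(0,0) S=121.3700 payoff=22.2400 vs cont=24.0221 → 24.0221 [wait]  ⇒ S*(0)=-

price = 24.0221
boundary = - 106.2208 92.9624 106.2208
tree:
24.0221
37.3892 12.9370
50.6476 22.6363 4.7500
62.2510 37.3892 10.2781 0.0000
72.4061 50.6476 22.2400 0.0000 0.0000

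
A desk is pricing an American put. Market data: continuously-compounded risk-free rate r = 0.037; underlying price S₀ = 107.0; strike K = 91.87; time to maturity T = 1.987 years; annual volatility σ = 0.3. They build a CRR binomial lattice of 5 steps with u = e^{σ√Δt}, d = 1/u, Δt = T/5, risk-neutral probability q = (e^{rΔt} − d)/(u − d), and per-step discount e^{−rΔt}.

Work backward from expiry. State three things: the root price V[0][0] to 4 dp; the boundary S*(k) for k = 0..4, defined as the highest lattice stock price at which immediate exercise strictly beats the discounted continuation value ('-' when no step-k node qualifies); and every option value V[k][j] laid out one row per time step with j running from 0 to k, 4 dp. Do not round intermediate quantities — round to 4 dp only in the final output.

price = 7.8941
boundary = - - - 60.6714 73.3022
tree:
7.8941
12.9221 2.9359
20.5192 5.4606 0.4154
31.1986 10.1013 0.8295 0.0000
41.6530 18.5678 1.6563 0.0000 0.0000
50.3060 31.1986 3.3074 0.0000 0.0000 0.0000

Δt=0.39740, u=1.20818, d=0.82769, q=0.49179, disc=e^(-rΔt)=0.98540
k=5 terminal: V=max(K-S,0) → 50.3060 31.1986 3.3074 0.0000 0.0000 0.0000
k=4: j=0 S=50.2170 intr=41.6530 cont=40.3121 V=41.6530[EX]; j=1 S=73.3022 intr=18.5678 cont=17.2268 V=18.5678[EX]; j=2 S=107.0000 intr=0.0000 cont=1.6563 V=1.6563[hold]; j=3 S=156.1890 intr=0.0000 cont=0.0000 V=0.0000[hold]; j=4 S=227.9907 intr=0.0000 cont=0.0000 V=0.0000[hold]  S*(4)=73.3022
k=3: j=0 S=60.6714 intr=31.1986 cont=29.8577 V=31.1986[EX]; j=1 S=88.5626 intr=3.3074 cont=10.1013 V=10.1013[hold]; j=2 S=129.2758 intr=0.0000 cont=0.8295 V=0.8295[hold]; j=3 S=188.7052 intr=0.0000 cont=0.0000 V=0.0000[hold]  S*(3)=60.6714
k=2: j=0 S=73.3022 intr=18.5678 cont=20.5192 V=20.5192[hold]; j=1 S=107.0000 intr=0.0000 cont=5.4606 V=5.4606[hold]; j=2 S=156.1890 intr=0.0000 cont=0.4154 V=0.4154[hold]  S*(2)=-
k=1: j=0 S=88.5626 intr=3.3074 cont=12.9221 V=12.9221[hold]; j=1 S=129.2758 intr=0.0000 cont=2.9359 V=2.9359[hold]  S*(1)=-
k=0: j=0 S=107.0000 intr=0.0000 cont=7.8941 V=7.8941[hold]  S*(0)=-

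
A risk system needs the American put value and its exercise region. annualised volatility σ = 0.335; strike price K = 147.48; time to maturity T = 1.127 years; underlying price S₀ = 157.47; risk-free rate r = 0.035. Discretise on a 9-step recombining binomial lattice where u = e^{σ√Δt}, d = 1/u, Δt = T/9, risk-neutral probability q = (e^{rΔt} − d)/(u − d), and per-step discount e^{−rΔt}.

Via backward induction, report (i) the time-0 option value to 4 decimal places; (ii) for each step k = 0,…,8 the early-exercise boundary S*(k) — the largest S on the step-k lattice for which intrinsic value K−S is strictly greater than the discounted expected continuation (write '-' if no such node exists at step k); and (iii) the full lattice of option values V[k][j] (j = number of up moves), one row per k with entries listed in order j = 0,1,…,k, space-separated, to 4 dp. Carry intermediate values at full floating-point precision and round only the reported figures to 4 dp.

Δt=0.12522  u=1.12586  d=0.88821  q=0.48888  discount=0.99563
step 9 (expiry): payoffs max(K−S,0) = 93.2993 78.8029 60.4279 37.1365 7.6134 0.0000 0.0000 0.0000 0.0000 0.0000
step 8: (k=8,j=0): S=60.9998, (K−S)⁺=86.4802, hold=85.8353 ⇒ V=86.4802 exercise | (k=8,j=1): S=77.3207, (K−S)⁺=70.1593, hold=69.5144 ⇒ V=70.1593 exercise | (k=8,j=2): S=98.0083, (K−S)⁺=49.4717, hold=48.8267 ⇒ V=49.4717 exercise | (k=8,j=3): S=124.2311, (K−S)⁺=23.2489, hold=22.6039 ⇒ V=23.2489 exercise | (k=8,j=4): S=157.4700, (K−S)⁺=0.0000, hold=3.8743 ⇒ V=3.8743 continue | (k=8,j=5): S=199.6022, (K−S)⁺=0.0000, hold=0.0000 ⇒ V=0.0000 continue | (k=8,j=6): S=253.0071, (K−S)⁺=0.0000, hold=0.0000 ⇒ V=0.0000 continue | (k=8,j=7): S=320.7008, (K−S)⁺=0.0000, hold=0.0000 ⇒ V=0.0000 continue | (k=8,j=8): S=406.5065, (K−S)⁺=0.0000, hold=0.0000 ⇒ V=0.0000 continue  boundary S*=124.2311
step 7: (k=7,j=0): S=68.6771, (K−S)⁺=78.8029, hold=78.1580 ⇒ V=78.8029 exercise | (k=7,j=1): S=87.0521, (K−S)⁺=60.4279, hold=59.7829 ⇒ V=60.4279 exercise | (k=7,j=2): S=110.3435, (K−S)⁺=37.1365, hold=36.4916 ⇒ V=37.1365 exercise | (k=7,j=3): S=139.8666, (K−S)⁺=7.6134, hold=13.7168 ⇒ V=13.7168 continue | (k=7,j=4): S=177.2889, (K−S)⁺=0.0000, hold=1.9716 ⇒ V=1.9716 continue | (k=7,j=5): S=224.7237, (K−S)⁺=0.0000, hold=0.0000 ⇒ V=0.0000 continue | (k=7,j=6): S=284.8501, (K−S)⁺=0.0000, hold=0.0000 ⇒ V=0.0000 continue | (k=7,j=7): S=361.0637, (K−S)⁺=0.0000, hold=0.0000 ⇒ V=0.0000 continue  boundary S*=110.3435
step 6: (k=6,j=0): S=77.3207, (K−S)⁺=70.1593, hold=69.5144 ⇒ V=70.1593 exercise | (k=6,j=1): S=98.0083, (K−S)⁺=49.4717, hold=48.8267 ⇒ V=49.4717 exercise | (k=6,j=2): S=124.2311, (K−S)⁺=23.2489, hold=25.5747 ⇒ V=25.5747 continue | (k=6,j=3): S=157.4700, (K−S)⁺=0.0000, hold=7.9399 ⇒ V=7.9399 continue | (k=6,j=4): S=199.6022, (K−S)⁺=0.0000, hold=1.0033 ⇒ V=1.0033 continue | (k=6,j=5): S=253.0071, (K−S)⁺=0.0000, hold=0.0000 ⇒ V=0.0000 continue | (k=6,j=6): S=320.7008, (K−S)⁺=0.0000, hold=0.0000 ⇒ V=0.0000 continue  boundary S*=98.0083
step 5: (k=5,j=0): S=87.0521, (K−S)⁺=60.4279, hold=59.7829 ⇒ V=60.4279 exercise | (k=5,j=1): S=110.3435, (K−S)⁺=37.1365, hold=37.6236 ⇒ V=37.6236 continue | (k=5,j=2): S=139.8666, (K−S)⁺=7.6134, hold=16.8792 ⇒ V=16.8792 continue | (k=5,j=3): S=177.2889, (K−S)⁺=0.0000, hold=4.5288 ⇒ V=4.5288 continue | (k=5,j=4): S=224.7237, (K−S)⁺=0.0000, hold=0.5106 ⇒ V=0.5106 continue | (k=5,j=5): S=284.8501, (K−S)⁺=0.0000, hold=0.0000 ⇒ V=0.0000 continue  boundary S*=87.0521
step 4: (k=4,j=0): S=98.0083, (K−S)⁺=49.4717, hold=49.0638 ⇒ V=49.4717 exercise | (k=4,j=1): S=124.2311, (K−S)⁺=23.2489, hold=27.3619 ⇒ V=27.3619 continue | (k=4,j=2): S=157.4700, (K−S)⁺=0.0000, hold=10.7939 ⇒ V=10.7939 continue | (k=4,j=3): S=199.6022, (K−S)⁺=0.0000, hold=2.5532 ⇒ V=2.5532 continue | (k=4,j=4): S=253.0071, (K−S)⁺=0.0000, hold=0.2598 ⇒ V=0.2598 continue  boundary S*=98.0083
step 3: (k=3,j=0): S=110.3435, (K−S)⁺=37.1365, hold=38.4935 ⇒ V=38.4935 continue | (k=3,j=1): S=139.8666, (K−S)⁺=7.6134, hold=19.1779 ⇒ V=19.1779 continue | (k=3,j=2): S=177.2889, (K−S)⁺=0.0000, hold=6.7356 ⇒ V=6.7356 continue | (k=3,j=3): S=224.7237, (K−S)⁺=0.0000, hold=1.4257 ⇒ V=1.4257 continue  boundary S*=-
step 2: (k=2,j=0): S=124.2311, (K−S)⁺=23.2489, hold=28.9235 ⇒ V=28.9235 continue | (k=2,j=1): S=157.4700, (K−S)⁺=0.0000, hold=13.0378 ⇒ V=13.0378 continue | (k=2,j=2): S=199.6022, (K−S)⁺=0.0000, hold=4.1216 ⇒ V=4.1216 continue  boundary S*=-
step 1: (k=1,j=0): S=139.8666, (K−S)⁺=7.6134, hold=21.0647 ⇒ V=21.0647 continue | (k=1,j=1): S=177.2889, (K−S)⁺=0.0000, hold=8.6409 ⇒ V=8.6409 continue  boundary S*=-
step 0: (k=0,j=0): S=157.4700, (K−S)⁺=0.0000, hold=14.9254 ⇒ V=14.9254 continue  boundary S*=-

price = 14.9254
boundary = - - - - 98.0083 87.0521 98.0083 110.3435 124.2311
tree:
14.9254
21.0647 8.6409
28.9235 13.0378 4.1216
38.4935 19.1779 6.7356 1.4257
49.4717 27.3619 10.7939 2.5532 0.2598
60.4279 37.6236 16.8792 4.5288 0.5106 0.0000
70.1593 49.4717 25.5747 7.9399 1.0033 0.0000 0.0000
78.8029 60.4279 37.1365 13.7168 1.9716 0.0000 0.0000 0.0000
86.4802 70.1593 49.4717 23.2489 3.8743 0.0000 0.0000 0.0000 0.0000
93.2993 78.8029 60.4279 37.1365 7.6134 0.0000 0.0000 0.0000 0.0000 0.0000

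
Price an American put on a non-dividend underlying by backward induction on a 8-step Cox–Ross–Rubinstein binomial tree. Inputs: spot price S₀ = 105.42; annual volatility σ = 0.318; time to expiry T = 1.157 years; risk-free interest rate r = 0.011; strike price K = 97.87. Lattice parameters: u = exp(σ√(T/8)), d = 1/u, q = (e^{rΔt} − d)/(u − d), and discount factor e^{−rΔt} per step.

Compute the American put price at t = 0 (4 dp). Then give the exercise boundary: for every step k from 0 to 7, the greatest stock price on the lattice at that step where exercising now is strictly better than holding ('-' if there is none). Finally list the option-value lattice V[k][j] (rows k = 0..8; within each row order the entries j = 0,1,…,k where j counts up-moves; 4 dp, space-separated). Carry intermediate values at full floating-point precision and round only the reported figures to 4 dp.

price = 10.0976
boundary = - - - - - 57.5861 64.9889 73.3432
tree:
10.0976
14.2538 5.5628
19.5377 8.4934 2.3601
25.8841 12.6271 3.9780 0.5897
32.9860 18.1641 6.5829 1.1279 0.0000
40.2839 25.0743 10.6290 2.1574 0.0000 0.0000
46.8434 32.8811 16.5768 4.1267 0.0000 0.0000 0.0000
52.6557 40.2839 24.5268 7.8934 0.0000 0.0000 0.0000 0.0000
57.8059 46.8434 32.8811 15.0985 0.0000 0.0000 0.0000 0.0000 0.0000

params: Δt=0.14463 u=1.12855 d=0.88609 q=0.47637 e^(-rΔt)=0.99841
t_8 payoffs: 57.8059 46.8434 32.8811 15.0985 0.0000 0.0000 0.0000 0.0000 0.0000
t_7: node(7,0) S=45.2143 payoff=52.6557 vs cont=52.5001 → 52.6557 [stop]  node(7,1) S=57.5861 payoff=40.2839 vs cont=40.1283 → 40.2839 [stop]  node(7,2) S=73.3432 payoff=24.5268 vs cont=24.3712 → 24.5268 [stop]  node(7,3) S=93.4119 payoff=4.4581 vs cont=7.8934 → 7.8934 [wait]  node(7,4) S=118.9718 payoff=0.0000 vs cont=0.0000 → 0.0000 [wait]  node(7,5) S=151.5256 payoff=0.0000 vs cont=0.0000 → 0.0000 [wait]  node(7,6) S=192.9870 payoff=0.0000 vs cont=0.0000 → 0.0000 [wait]  node(7,7) S=245.7933 payoff=0.0000 vs cont=0.0000 → 0.0000 [wait]  ⇒ S*(7)=73.3432
t_6: node(6,0) S=51.0266 payoff=46.8434 vs cont=46.6878 → 46.8434 [stop]  node(6,1) S=64.9889 payoff=32.8811 vs cont=32.7256 → 32.8811 [stop]  node(6,2) S=82.7715 payoff=15.0985 vs cont=16.5768 → 16.5768 [wait]  node(6,3) S=105.4200 payoff=0.0000 vs cont=4.1267 → 4.1267 [wait]  node(6,4) S=134.2657 payoff=0.0000 vs cont=0.0000 → 0.0000 [wait]  node(6,5) S=171.0043 payoff=0.0000 vs cont=0.0000 → 0.0000 [wait]  node(6,6) S=217.7956 payoff=0.0000 vs cont=0.0000 → 0.0000 [wait]  ⇒ S*(6)=64.9889
t_5: node(5,0) S=57.5861 payoff=40.2839 vs cont=40.1283 → 40.2839 [stop]  node(5,1) S=73.3432 payoff=24.5268 vs cont=25.0743 → 25.0743 [wait]  node(5,2) S=93.4119 payoff=4.4581 vs cont=10.6290 → 10.6290 [wait]  node(5,3) S=118.9718 payoff=0.0000 vs cont=2.1574 → 2.1574 [wait]  node(5,4) S=151.5256 payoff=0.0000 vs cont=0.0000 → 0.0000 [wait]  node(5,5) S=192.9870 payoff=0.0000 vs cont=0.0000 → 0.0000 [wait]  ⇒ S*(5)=57.5861
t_4: node(4,0) S=64.9889 payoff=32.8811 vs cont=32.9860 → 32.9860 [wait]  node(4,1) S=82.7715 payoff=15.0985 vs cont=18.1641 → 18.1641 [wait]  node(4,2) S=105.4200 payoff=0.0000 vs cont=6.5829 → 6.5829 [wait]  node(4,3) S=134.2657 payoff=0.0000 vs cont=1.1279 → 1.1279 [wait]  node(4,4) S=171.0043 payoff=0.0000 vs cont=0.0000 → 0.0000 [wait]  ⇒ S*(4)=-
t_3: node(3,0) S=73.3432 payoff=24.5268 vs cont=25.8841 → 25.8841 [wait]  node(3,1) S=93.4119 payoff=4.4581 vs cont=12.6271 → 12.6271 [wait]  node(3,2) S=118.9718 payoff=0.0000 vs cont=3.9780 → 3.9780 [wait]  node(3,3) S=151.5256 payoff=0.0000 vs cont=0.5897 → 0.5897 [wait]  ⇒ S*(3)=-
t_2: node(2,0) S=82.7715 payoff=15.0985 vs cont=19.5377 → 19.5377 [wait]  node(2,1) S=105.4200 payoff=0.0000 vs cont=8.4934 → 8.4934 [wait]  node(2,2) S=134.2657 payoff=0.0000 vs cont=2.3601 → 2.3601 [wait]  ⇒ S*(2)=-
t_1: node(1,0) S=93.4119 payoff=4.4581 vs cont=14.2538 → 14.2538 [wait]  node(1,1) S=118.9718 payoff=0.0000 vs cont=5.5628 → 5.5628 [wait]  ⇒ S*(1)=-
t_0: node(0,0) S=105.4200 payoff=0.0000 vs cont=10.0976 → 10.0976 [wait]  ⇒ S*(0)=-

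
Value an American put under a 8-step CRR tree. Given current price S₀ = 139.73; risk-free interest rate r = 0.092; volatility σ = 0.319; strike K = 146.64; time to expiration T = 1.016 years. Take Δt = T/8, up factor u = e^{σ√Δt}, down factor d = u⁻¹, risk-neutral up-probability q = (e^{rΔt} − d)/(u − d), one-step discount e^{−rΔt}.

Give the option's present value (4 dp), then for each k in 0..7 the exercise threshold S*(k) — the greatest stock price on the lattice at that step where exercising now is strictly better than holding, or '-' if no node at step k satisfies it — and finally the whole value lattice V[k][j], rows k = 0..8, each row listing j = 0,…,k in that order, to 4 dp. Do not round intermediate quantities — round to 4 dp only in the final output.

price = 16.7761
boundary = - - 111.3132 99.3516 111.3132 99.3516 111.3132 124.7148
tree:
16.7761
24.7354 9.8992
35.3268 15.6385 4.8911
47.2884 23.9467 8.4181 1.7865
57.9645 35.3268 14.1133 3.4169 0.3409
67.4935 47.2884 22.8625 6.4567 0.7233 0.0000
75.9984 57.9645 35.3268 12.0167 1.5347 0.0000 0.0000
83.5895 67.4935 47.2884 21.9252 3.2565 0.0000 0.0000 0.0000
90.3648 75.9984 57.9645 35.3268 6.9100 0.0000 0.0000 0.0000 0.0000

params: Δt=0.12700 u=1.12040 d=0.89254 q=0.52319 e^(-rΔt)=0.98838
t_8 payoffs: 90.3648 75.9984 57.9645 35.3268 6.9100 0.0000 0.0000 0.0000 0.0000
t_7: node(7,0) S=63.0505 payoff=83.5895 vs cont=81.8861 → 83.5895 [stop]  node(7,1) S=79.1465 payoff=67.4935 vs cont=65.7901 → 67.4935 [stop]  node(7,2) S=99.3516 payoff=47.2884 vs cont=45.5850 → 47.2884 [stop]  node(7,3) S=124.7148 payoff=21.9252 vs cont=20.2218 → 21.9252 [stop]  node(7,4) S=156.5529 payoff=0.0000 vs cont=3.2565 → 3.2565 [wait]  node(7,5) S=196.5189 payoff=0.0000 vs cont=0.0000 → 0.0000 [wait]  node(7,6) S=246.6877 payoff=0.0000 vs cont=0.0000 → 0.0000 [wait]  node(7,7) S=309.6639 payoff=0.0000 vs cont=0.0000 → 0.0000 [wait]  ⇒ S*(7)=124.7148
t_6: node(6,0) S=70.6416 payoff=75.9984 vs cont=74.2951 → 75.9984 [stop]  node(6,1) S=88.6755 payoff=57.9645 vs cont=56.2612 → 57.9645 [stop]  node(6,2) S=111.3132 payoff=35.3268 vs cont=33.6235 → 35.3268 [stop]  node(6,3) S=139.7300 payoff=6.9100 vs cont=12.0167 → 12.0167 [wait]  node(6,4) S=175.4013 payoff=0.0000 vs cont=1.5347 → 1.5347 [wait]  node(6,5) S=220.1790 payoff=0.0000 vs cont=0.0000 → 0.0000 [wait]  node(6,6) S=276.3879 payoff=0.0000 vs cont=0.0000 → 0.0000 [wait]  ⇒ S*(6)=111.3132
t_5: node(5,0) S=79.1465 payoff=67.4935 vs cont=65.7901 → 67.4935 [stop]  node(5,1) S=99.3516 payoff=47.2884 vs cont=45.5850 → 47.2884 [stop]  node(5,2) S=124.7148 payoff=21.9252 vs cont=22.8625 → 22.8625 [wait]  node(5,3) S=156.5529 payoff=0.0000 vs cont=6.4567 → 6.4567 [wait]  node(5,4) S=196.5189 payoff=0.0000 vs cont=0.7233 → 0.7233 [wait]  node(5,5) S=246.6877 payoff=0.0000 vs cont=0.0000 → 0.0000 [wait]  ⇒ S*(5)=99.3516
t_4: node(4,0) S=88.6755 payoff=57.9645 vs cont=56.2612 → 57.9645 [stop]  node(4,1) S=111.3132 payoff=35.3268 vs cont=34.1082 → 35.3268 [stop]  node(4,2) S=139.7300 payoff=6.9100 vs cont=14.1133 → 14.1133 [wait]  node(4,3) S=175.4013 payoff=0.0000 vs cont=3.4169 → 3.4169 [wait]  node(4,4) S=220.1790 payoff=0.0000 vs cont=0.3409 → 0.3409 [wait]  ⇒ S*(4)=111.3132
t_3: node(3,0) S=99.3516 payoff=47.2884 vs cont=45.5850 → 47.2884 [stop]  node(3,1) S=124.7148 payoff=21.9252 vs cont=23.9467 → 23.9467 [wait]  node(3,2) S=156.5529 payoff=0.0000 vs cont=8.4181 → 8.4181 [wait]  node(3,3) S=196.5189 payoff=0.0000 vs cont=1.7865 → 1.7865 [wait]  ⇒ S*(3)=99.3516
t_2: node(2,0) S=111.3132 payoff=35.3268 vs cont=34.6688 → 35.3268 [stop]  node(2,1) S=139.7300 payoff=6.9100 vs cont=15.6385 → 15.6385 [wait]  node(2,2) S=175.4013 payoff=0.0000 vs cont=4.8911 → 4.8911 [wait]  ⇒ S*(2)=111.3132
t_1: node(1,0) S=124.7148 payoff=21.9252 vs cont=24.7354 → 24.7354 [wait]  node(1,1) S=156.5529 payoff=0.0000 vs cont=9.8992 → 9.8992 [wait]  ⇒ S*(1)=-
t_0: node(0,0) S=139.7300 payoff=6.9100 vs cont=16.7761 → 16.7761 [wait]  ⇒ S*(0)=-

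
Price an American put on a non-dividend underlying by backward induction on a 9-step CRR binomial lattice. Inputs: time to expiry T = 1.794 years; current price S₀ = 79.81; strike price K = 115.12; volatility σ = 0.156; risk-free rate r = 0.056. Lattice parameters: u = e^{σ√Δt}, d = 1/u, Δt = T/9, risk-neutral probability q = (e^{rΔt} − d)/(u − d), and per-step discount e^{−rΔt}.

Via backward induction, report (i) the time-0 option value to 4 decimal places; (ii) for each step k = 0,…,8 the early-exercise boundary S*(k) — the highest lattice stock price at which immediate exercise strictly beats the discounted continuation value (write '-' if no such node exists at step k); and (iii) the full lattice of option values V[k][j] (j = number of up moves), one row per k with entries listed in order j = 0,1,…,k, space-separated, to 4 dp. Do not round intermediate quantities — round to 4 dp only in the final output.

price = 35.3100
boundary = 79.8100 85.5668 91.7389 98.3562 91.7389 98.3562 91.7389 98.3562 105.4508
tree:
35.3100
40.6795 29.5532
45.6878 35.3100 23.3811
50.3591 40.6795 29.5532 16.7638
54.7161 45.6878 35.3100 23.3811 10.3038
58.7800 50.3591 40.6795 29.5532 16.7638 5.4973
62.5705 54.7161 45.6878 35.3100 23.3811 9.8452 2.2336
66.1060 58.7800 50.3591 40.6795 29.5532 16.7638 4.6737 0.3850
69.4036 62.5705 54.7161 45.6878 35.3100 23.3811 9.6692 0.8912 0.0000
72.4793 66.1060 58.7800 50.3591 40.6795 29.5532 16.7638 2.0628 0.0000 0.0000

Δt=0.19933  u=1.07213  d=0.93272  q=0.56311  discount=0.98890
step 9 (expiry): payoffs max(K−S,0) = 72.4793 66.1060 58.7800 50.3591 40.6795 29.5532 16.7638 2.0628 0.0000 0.0000
step 8: (k=8,j=0): S=45.7164, (K−S)⁺=69.4036, hold=68.1257 ⇒ V=69.4036 exercise | (k=8,j=1): S=52.5495, (K−S)⁺=62.5705, hold=61.2926 ⇒ V=62.5705 exercise | (k=8,j=2): S=60.4039, (K−S)⁺=54.7161, hold=53.4382 ⇒ V=54.7161 exercise | (k=8,j=3): S=69.4322, (K−S)⁺=45.6878, hold=44.4099 ⇒ V=45.6878 exercise | (k=8,j=4): S=79.8100, (K−S)⁺=35.3100, hold=34.0321 ⇒ V=35.3100 exercise | (k=8,j=5): S=91.7389, (K−S)⁺=23.3811, hold=22.1032 ⇒ V=23.3811 exercise | (k=8,j=6): S=105.4508, (K−S)⁺=9.6692, hold=8.3913 ⇒ V=9.6692 exercise | (k=8,j=7): S=121.2122, (K−S)⁺=0.0000, hold=0.8912 ⇒ V=0.8912 continue | (k=8,j=8): S=139.3293, (K−S)⁺=0.0000, hold=0.0000 ⇒ V=0.0000 continue  boundary S*=105.4508
step 7: (k=7,j=0): S=49.0140, (K−S)⁺=66.1060, hold=64.8281 ⇒ V=66.1060 exercise | (k=7,j=1): S=56.3400, (K−S)⁺=58.7800, hold=57.5021 ⇒ V=58.7800 exercise | (k=7,j=2): S=64.7609, (K−S)⁺=50.3591, hold=49.0812 ⇒ V=50.3591 exercise | (k=7,j=3): S=74.4405, (K−S)⁺=40.6795, hold=39.4016 ⇒ V=40.6795 exercise | (k=7,j=4): S=85.5668, (K−S)⁺=29.5532, hold=28.2753 ⇒ V=29.5532 exercise | (k=7,j=5): S=98.3562, (K−S)⁺=16.7638, hold=15.4859 ⇒ V=16.7638 exercise | (k=7,j=6): S=113.0572, (K−S)⁺=2.0628, hold=4.6737 ⇒ V=4.6737 continue | (k=7,j=7): S=129.9554, (K−S)⁺=0.0000, hold=0.3850 ⇒ V=0.3850 continue  boundary S*=98.3562
step 6: (k=6,j=0): S=52.5495, (K−S)⁺=62.5705, hold=61.2926 ⇒ V=62.5705 exercise | (k=6,j=1): S=60.4039, (K−S)⁺=54.7161, hold=53.4382 ⇒ V=54.7161 exercise | (k=6,j=2): S=69.4322, (K−S)⁺=45.6878, hold=44.4099 ⇒ V=45.6878 exercise | (k=6,j=3): S=79.8100, (K−S)⁺=35.3100, hold=34.0321 ⇒ V=35.3100 exercise | (k=6,j=4): S=91.7389, (K−S)⁺=23.3811, hold=22.1032 ⇒ V=23.3811 exercise | (k=6,j=5): S=105.4508, (K−S)⁺=9.6692, hold=9.8452 ⇒ V=9.8452 continue | (k=6,j=6): S=121.2122, (K−S)⁺=0.0000, hold=2.2336 ⇒ V=2.2336 continue  boundary S*=91.7389
step 5: (k=5,j=0): S=56.3400, (K−S)⁺=58.7800, hold=57.5021 ⇒ V=58.7800 exercise | (k=5,j=1): S=64.7609, (K−S)⁺=50.3591, hold=49.0812 ⇒ V=50.3591 exercise | (k=5,j=2): S=74.4405, (K−S)⁺=40.6795, hold=39.4016 ⇒ V=40.6795 exercise | (k=5,j=3): S=85.5668, (K−S)⁺=29.5532, hold=28.2753 ⇒ V=29.5532 exercise | (k=5,j=4): S=98.3562, (K−S)⁺=16.7638, hold=15.5839 ⇒ V=16.7638 exercise | (k=5,j=5): S=113.0572, (K−S)⁺=2.0628, hold=5.4973 ⇒ V=5.4973 continue  boundary S*=98.3562
step 4: (k=4,j=0): S=60.4039, (K−S)⁺=54.7161, hold=53.4382 ⇒ V=54.7161 exercise | (k=4,j=1): S=69.4322, (K−S)⁺=45.6878, hold=44.4099 ⇒ V=45.6878 exercise | (k=4,j=2): S=79.8100, (K−S)⁺=35.3100, hold=34.0321 ⇒ V=35.3100 exercise | (k=4,j=3): S=91.7389, (K−S)⁺=23.3811, hold=22.1032 ⇒ V=23.3811 exercise | (k=4,j=4): S=105.4508, (K−S)⁺=9.6692, hold=10.3038 ⇒ V=10.3038 continue  boundary S*=91.7389
step 3: (k=3,j=0): S=64.7609, (K−S)⁺=50.3591, hold=49.0812 ⇒ V=50.3591 exercise | (k=3,j=1): S=74.4405, (K−S)⁺=40.6795, hold=39.4016 ⇒ V=40.6795 exercise | (k=3,j=2): S=85.5668, (K−S)⁺=29.5532, hold=28.2753 ⇒ V=29.5532 exercise | (k=3,j=3): S=98.3562, (K−S)⁺=16.7638, hold=15.8393 ⇒ V=16.7638 exercise  boundary S*=98.3562
step 2: (k=2,j=0): S=69.4322, (K−S)⁺=45.6878, hold=44.4099 ⇒ V=45.6878 exercise | (k=2,j=1): S=79.8100, (K−S)⁺=35.3100, hold=34.0321 ⇒ V=35.3100 exercise | (k=2,j=2): S=91.7389, (K−S)⁺=23.3811, hold=22.1032 ⇒ V=23.3811 exercise  boundary S*=91.7389
step 1: (k=1,j=0): S=74.4405, (K−S)⁺=40.6795, hold=39.4016 ⇒ V=40.6795 exercise | (k=1,j=1): S=85.5668, (K−S)⁺=29.5532, hold=28.2753 ⇒ V=29.5532 exercise  boundary S*=85.5668
step 0: (k=0,j=0): S=79.8100, (K−S)⁺=35.3100, hold=34.0321 ⇒ V=35.3100 exercise  boundary S*=79.8100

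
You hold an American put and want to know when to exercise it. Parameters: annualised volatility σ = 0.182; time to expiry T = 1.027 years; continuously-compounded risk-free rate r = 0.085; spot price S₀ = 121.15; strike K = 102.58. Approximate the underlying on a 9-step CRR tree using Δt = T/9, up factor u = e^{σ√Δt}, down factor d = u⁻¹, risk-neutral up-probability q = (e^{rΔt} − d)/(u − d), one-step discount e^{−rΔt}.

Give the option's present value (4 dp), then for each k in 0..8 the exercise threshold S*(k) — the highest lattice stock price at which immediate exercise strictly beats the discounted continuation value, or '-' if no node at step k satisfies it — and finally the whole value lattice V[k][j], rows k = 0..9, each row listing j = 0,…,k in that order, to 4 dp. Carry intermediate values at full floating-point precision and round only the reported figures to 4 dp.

price = 0.8793
boundary = - - - - - 89.0883 83.7761 89.0883 94.7374
tree:
0.8793
1.6009 0.3363
2.8515 0.6611 0.0909
4.9486 1.2786 0.1950 0.0119
8.3246 2.4228 0.4157 0.0276 0.0000
13.4917 4.4716 0.8798 0.0639 0.0000 0.0000
18.8039 7.9664 1.8456 0.1479 0.0000 0.0000 0.0000
23.7993 13.4917 3.8302 0.3424 0.0000 0.0000 0.0000 0.0000
28.4969 18.8039 7.8426 0.7928 0.0000 0.0000 0.0000 0.0000 0.0000
32.9143 23.7993 13.4917 1.8354 0.0000 0.0000 0.0000 0.0000 0.0000 0.0000

Δt=0.11411, u=1.06341, d=0.94037, q=0.56385, disc=e^(-rΔt)=0.99035
k=9 terminal: V=max(K-S,0) → 32.9143 23.7993 13.4917 1.8354 0.0000 0.0000 0.0000 0.0000 0.0000 0.0000
k=8: j=0 S=74.0831 intr=28.4969 cont=27.5067 V=28.4969[EX]; j=1 S=83.7761 intr=18.8039 cont=17.8137 V=18.8039[EX]; j=2 S=94.7374 intr=7.8426 cont=6.8525 V=7.8426[EX]; j=3 S=107.1328 intr=0.0000 cont=0.7928 V=0.7928[hold]; j=4 S=121.1500 intr=0.0000 cont=0.0000 V=0.0000[hold]; j=5 S=137.0012 intr=0.0000 cont=0.0000 V=0.0000[hold]; j=6 S=154.9264 intr=0.0000 cont=0.0000 V=0.0000[hold]; j=7 S=175.1969 intr=0.0000 cont=0.0000 V=0.0000[hold]; j=8 S=198.1197 intr=0.0000 cont=0.0000 V=0.0000[hold]  S*(8)=94.7374
k=7: j=0 S=78.7807 intr=23.7993 cont=22.8091 V=23.7993[EX]; j=1 S=89.0883 intr=13.4917 cont=12.5015 V=13.4917[EX]; j=2 S=100.7446 intr=1.8354 cont=3.8302 V=3.8302[hold]; j=3 S=113.9260 intr=0.0000 cont=0.3424 V=0.3424[hold]; j=4 S=128.8321 intr=0.0000 cont=0.0000 V=0.0000[hold]; j=5 S=145.6884 intr=0.0000 cont=0.0000 V=0.0000[hold]; j=6 S=164.7502 intr=0.0000 cont=0.0000 V=0.0000[hold]; j=7 S=186.3061 intr=0.0000 cont=0.0000 V=0.0000[hold]  S*(7)=89.0883
k=6: j=0 S=83.7761 intr=18.8039 cont=17.8137 V=18.8039[EX]; j=1 S=94.7374 intr=7.8426 cont=7.9664 V=7.9664[hold]; j=2 S=107.1328 intr=0.0000 cont=1.8456 V=1.8456[hold]; j=3 S=121.1500 intr=0.0000 cont=0.1479 V=0.1479[hold]; j=4 S=137.0012 intr=0.0000 cont=0.0000 V=0.0000[hold]; j=5 S=154.9264 intr=0.0000 cont=0.0000 V=0.0000[hold]; j=6 S=175.1969 intr=0.0000 cont=0.0000 V=0.0000[hold]  S*(6)=83.7761
k=5: j=0 S=89.0883 intr=13.4917 cont=12.5706 V=13.4917[EX]; j=1 S=100.7446 intr=1.8354 cont=4.4716 V=4.4716[hold]; j=2 S=113.9260 intr=0.0000 cont=0.8798 V=0.8798[hold]; j=3 S=128.8321 intr=0.0000 cont=0.0639 V=0.0639[hold]; j=4 S=145.6884 intr=0.0000 cont=0.0000 V=0.0000[hold]; j=5 S=164.7502 intr=0.0000 cont=0.0000 V=0.0000[hold]  S*(5)=89.0883
k=4: j=0 S=94.7374 intr=7.8426 cont=8.3246 V=8.3246[hold]; j=1 S=107.1328 intr=0.0000 cont=2.4228 V=2.4228[hold]; j=2 S=121.1500 intr=0.0000 cont=0.4157 V=0.4157[hold]; j=3 S=137.0012 intr=0.0000 cont=0.0276 V=0.0276[hold]; j=4 S=154.9264 intr=0.0000 cont=0.0000 V=0.0000[hold]  S*(4)=-
k=3: j=0 S=100.7446 intr=1.8354 cont=4.9486 V=4.9486[hold]; j=1 S=113.9260 intr=0.0000 cont=1.2786 V=1.2786[hold]; j=2 S=128.8321 intr=0.0000 cont=0.1950 V=0.1950[hold]; j=3 S=145.6884 intr=0.0000 cont=0.0119 V=0.0119[hold]  S*(3)=-
k=2: j=0 S=107.1328 intr=0.0000 cont=2.8515 V=2.8515[hold]; j=1 S=121.1500 intr=0.0000 cont=0.6611 V=0.6611[hold]; j=2 S=137.0012 intr=0.0000 cont=0.0909 V=0.0909[hold]  S*(2)=-
k=1: j=0 S=113.9260 intr=0.0000 cont=1.6009 V=1.6009[hold]; j=1 S=128.8321 intr=0.0000 cont=0.3363 V=0.3363[hold]  S*(1)=-
k=0: j=0 S=121.1500 intr=0.0000 cont=0.8793 V=0.8793[hold]  S*(0)=-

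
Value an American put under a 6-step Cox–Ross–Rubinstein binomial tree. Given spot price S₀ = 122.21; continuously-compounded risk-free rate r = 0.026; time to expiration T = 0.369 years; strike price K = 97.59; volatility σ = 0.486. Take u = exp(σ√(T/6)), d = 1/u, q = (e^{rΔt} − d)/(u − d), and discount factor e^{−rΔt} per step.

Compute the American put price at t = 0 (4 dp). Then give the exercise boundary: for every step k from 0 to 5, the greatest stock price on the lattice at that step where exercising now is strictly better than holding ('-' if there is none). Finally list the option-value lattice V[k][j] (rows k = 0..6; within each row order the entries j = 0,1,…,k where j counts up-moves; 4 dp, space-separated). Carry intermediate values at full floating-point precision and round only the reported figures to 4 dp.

Δt=0.06150  u=1.12809  d=0.88646  q=0.47653  discount=0.99840
step 6 (expiry): payoffs max(K−S,0) = 38.2908 22.1268 1.5569 0.0000 0.0000 0.0000 0.0000
step 5: (k=5,j=0): S=66.8947, (K−S)⁺=30.6953, hold=30.5393 ⇒ V=30.6953 exercise | (k=5,j=1): S=85.1291, (K−S)⁺=12.4609, hold=12.3050 ⇒ V=12.4609 exercise | (k=5,j=2): S=108.3338, (K−S)⁺=0.0000, hold=0.8137 ⇒ V=0.8137 continue | (k=5,j=3): S=137.8636, (K−S)⁺=0.0000, hold=0.0000 ⇒ V=0.0000 continue | (k=5,j=4): S=175.4428, (K−S)⁺=0.0000, hold=0.0000 ⇒ V=0.0000 continue | (k=5,j=5): S=223.2654, (K−S)⁺=0.0000, hold=0.0000 ⇒ V=0.0000 continue  boundary S*=85.1291
step 4: (k=4,j=0): S=75.4632, (K−S)⁺=22.1268, hold=21.9709 ⇒ V=22.1268 exercise | (k=4,j=1): S=96.0331, (K−S)⁺=1.5569, hold=6.8997 ⇒ V=6.8997 continue | (k=4,j=2): S=122.2100, (K−S)⁺=0.0000, hold=0.4253 ⇒ V=0.4253 continue | (k=4,j=3): S=155.5223, (K−S)⁺=0.0000, hold=0.0000 ⇒ V=0.0000 continue | (k=4,j=4): S=197.9149, (K−S)⁺=0.0000, hold=0.0000 ⇒ V=0.0000 continue  boundary S*=75.4632
step 3: (k=3,j=0): S=85.1291, (K−S)⁺=12.4609, hold=14.8469 ⇒ V=14.8469 continue | (k=3,j=1): S=108.3338, (K−S)⁺=0.0000, hold=3.8083 ⇒ V=3.8083 continue | (k=3,j=2): S=137.8636, (K−S)⁺=0.0000, hold=0.2223 ⇒ V=0.2223 continue | (k=3,j=3): S=175.4428, (K−S)⁺=0.0000, hold=0.0000 ⇒ V=0.0000 continue  boundary S*=-
step 2: (k=2,j=0): S=96.0331, (K−S)⁺=1.5569, hold=9.5714 ⇒ V=9.5714 continue | (k=2,j=1): S=122.2100, (K−S)⁺=0.0000, hold=2.0961 ⇒ V=2.0961 continue | (k=2,j=2): S=155.5223, (K−S)⁺=0.0000, hold=0.1162 ⇒ V=0.1162 continue  boundary S*=-
step 1: (k=1,j=0): S=108.3338, (K−S)⁺=0.0000, hold=5.9996 ⇒ V=5.9996 continue | (k=1,j=1): S=137.8636, (K−S)⁺=0.0000, hold=1.1508 ⇒ V=1.1508 continue  boundary S*=-
step 0: (k=0,j=0): S=122.2100, (K−S)⁺=0.0000, hold=3.6831 ⇒ V=3.6831 continue  boundary S*=-

price = 3.6831
boundary = - - - - 75.4632 85.1291
tree:
3.6831
5.9996 1.1508
9.5714 2.0961 0.1162
14.8469 3.8083 0.2223 0.0000
22.1268 6.8997 0.4253 0.0000 0.0000
30.6953 12.4609 0.8137 0.0000 0.0000 0.0000
38.2908 22.1268 1.5569 0.0000 0.0000 0.0000 0.0000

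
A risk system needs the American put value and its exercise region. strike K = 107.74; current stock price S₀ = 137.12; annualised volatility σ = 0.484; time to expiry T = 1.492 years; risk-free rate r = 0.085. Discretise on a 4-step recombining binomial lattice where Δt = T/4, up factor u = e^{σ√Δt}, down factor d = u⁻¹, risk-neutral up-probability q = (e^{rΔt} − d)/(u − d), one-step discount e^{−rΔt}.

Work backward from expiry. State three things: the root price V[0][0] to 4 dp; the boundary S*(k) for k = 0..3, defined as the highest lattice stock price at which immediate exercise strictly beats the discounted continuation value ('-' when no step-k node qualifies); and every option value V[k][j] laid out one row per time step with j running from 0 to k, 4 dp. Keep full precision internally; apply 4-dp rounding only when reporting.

Δt=0.37300, u=1.34393, d=0.74409, q=0.48034, disc=e^(-rΔt)=0.96879
k=4 terminal: V=max(K-S,0) → 65.7064 31.8213 0.0000 0.0000 0.0000
k=3: j=0 S=56.4901 intr=51.2499 cont=47.8876 V=51.2499[EX]; j=1 S=102.0293 intr=5.7107 cont=16.0203 V=16.0203[hold]; j=2 S=184.2794 intr=0.0000 cont=0.0000 V=0.0000[hold]; j=3 S=332.8350 intr=0.0000 cont=0.0000 V=0.0000[hold]  S*(3)=56.4901
k=2: j=0 S=75.9187 intr=31.8213 cont=33.2565 V=33.2565[hold]; j=1 S=137.1200 intr=0.0000 cont=8.0654 V=8.0654[hold]; j=2 S=247.6583 intr=0.0000 cont=0.0000 V=0.0000[hold]  S*(2)=-
k=1: j=0 S=102.0293 intr=5.7107 cont=20.4960 V=20.4960[hold]; j=1 S=184.2794 intr=0.0000 cont=4.0605 V=4.0605[hold]  S*(1)=-
k=0: j=0 S=137.1200 intr=0.0000 cont=12.2082 V=12.2082[hold]  S*(0)=-

price = 12.2082
boundary = - - - 56.4901
tree:
12.2082
20.4960 4.0605
33.2565 8.0654 0.0000
51.2499 16.0203 0.0000 0.0000
65.7064 31.8213 0.0000 0.0000 0.0000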